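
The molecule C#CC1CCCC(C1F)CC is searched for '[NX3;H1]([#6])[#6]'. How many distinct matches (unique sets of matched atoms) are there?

[NX3;H1]([#6])[#6] is the SMARTS for a secondary amine: a trivalent nitrogen with one H, bonded to two carbons.
No fragment in the molecule satisfies every constraint, giving 0 matches.

0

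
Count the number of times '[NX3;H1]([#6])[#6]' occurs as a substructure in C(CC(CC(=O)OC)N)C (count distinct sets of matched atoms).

0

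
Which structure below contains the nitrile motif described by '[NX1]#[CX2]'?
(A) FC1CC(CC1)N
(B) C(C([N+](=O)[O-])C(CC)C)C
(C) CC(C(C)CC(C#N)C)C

C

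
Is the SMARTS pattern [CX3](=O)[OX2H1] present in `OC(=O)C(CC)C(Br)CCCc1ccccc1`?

The pattern [CX3](=O)[OX2H1] describes an sp2 carbon double-bonded to O and single-bonded to an -OH oxygen — a carboxylic acid.
The molecule carries a carboxylic acid group (-C(=O)OH), whose atoms satisfy every constraint of the query, so the pattern matches.

Yes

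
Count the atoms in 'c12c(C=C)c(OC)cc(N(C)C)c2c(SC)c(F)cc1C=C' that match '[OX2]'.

1

The query [OX2] means: aliphatic oxygen with two total connections — ether, hydroxyl, or ester single-bond O.
Check the 22 heavy atoms by environment: 10× c (aromatic, X3) → no; 1× F (X1) → no; 4× C (X3) → no; 1× O (X2) → match; 4× C (X4) → no; 1× N (X3) → no; 1× S (X2) → no.
That gives 1 matching atom.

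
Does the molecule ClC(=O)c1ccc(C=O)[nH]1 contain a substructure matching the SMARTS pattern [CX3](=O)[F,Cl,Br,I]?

Yes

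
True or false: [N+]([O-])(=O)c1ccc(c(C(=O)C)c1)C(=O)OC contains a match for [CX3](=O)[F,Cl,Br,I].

False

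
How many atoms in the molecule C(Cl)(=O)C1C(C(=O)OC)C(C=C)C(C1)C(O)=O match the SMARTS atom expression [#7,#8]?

5

The query [#7,#8] means: nitrogen or oxygen (comma = OR).
Check the 17 heavy atoms by environment: 11× C → no; 5× O → match; 1× Cl → no.
That gives 5 matching atoms.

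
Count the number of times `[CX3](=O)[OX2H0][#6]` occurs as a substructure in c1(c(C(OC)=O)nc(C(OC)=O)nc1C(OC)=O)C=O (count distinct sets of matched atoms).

3

[CX3](=O)[OX2H0][#6] is the SMARTS for an ester: a carbonyl carbon bonded to an oxygen that is itself bonded to carbon (no H on that O).
The molecule carries 3 separate instances of a methyl-ester group (-C(=O)OCH3) meeting every constraint; each maps to a distinct set of atoms, giving 3 matches.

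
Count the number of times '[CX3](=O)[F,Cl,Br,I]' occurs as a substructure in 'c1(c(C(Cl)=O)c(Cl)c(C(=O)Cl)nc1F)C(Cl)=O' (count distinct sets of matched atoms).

3

[CX3](=O)[F,Cl,Br,I] is the SMARTS for an acyl halide: a carbonyl carbon bonded to a halogen.
The molecule carries 3 separate instances of an acyl chloride (-C(=O)Cl) meeting every constraint; each maps to a distinct set of atoms, giving 3 matches.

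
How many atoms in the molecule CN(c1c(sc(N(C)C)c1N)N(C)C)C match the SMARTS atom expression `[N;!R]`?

The query [N;!R] means: aliphatic nitrogen not in a ring.
Check the 15 heavy atoms by environment: 1× s (aromatic, in 5-ring) → no; 4× c (aromatic, in 5-ring) → no; 4× N (acyclic) → match; 6× C (acyclic) → no.
That gives 4 matching atoms.

4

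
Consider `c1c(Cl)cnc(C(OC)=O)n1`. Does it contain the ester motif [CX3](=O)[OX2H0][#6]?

The pattern [CX3](=O)[OX2H0][#6] describes a carbonyl carbon bonded to an oxygen that is itself bonded to carbon (no H on that O) — an ester.
The molecule carries a methyl-ester group (-C(=O)OCH3), whose atoms satisfy every constraint of the query, so the pattern matches.

Yes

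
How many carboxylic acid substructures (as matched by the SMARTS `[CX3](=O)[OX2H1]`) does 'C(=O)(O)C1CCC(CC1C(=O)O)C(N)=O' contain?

[CX3](=O)[OX2H1] is the SMARTS for a carboxylic acid: an sp2 carbon double-bonded to O and single-bonded to an -OH oxygen.
The molecule carries 2 separate instances of a carboxylic acid group (-C(=O)OH) meeting every constraint; each maps to a distinct set of atoms, giving 2 matches.

2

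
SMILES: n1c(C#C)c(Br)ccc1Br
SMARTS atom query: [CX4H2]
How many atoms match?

0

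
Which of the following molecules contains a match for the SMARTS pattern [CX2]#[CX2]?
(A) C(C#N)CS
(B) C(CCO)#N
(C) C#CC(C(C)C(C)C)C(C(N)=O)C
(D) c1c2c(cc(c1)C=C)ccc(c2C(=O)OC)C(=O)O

C

[CX2]#[CX2] describes a carbon-carbon triple bond (an alkyne).
(A) has a nitrile (-C#N) but the triple bond is C#N, not C#C.
(B) has a nitrile (-C#N) but the triple bond is C#N, not C#C.
(C) contains an ethynyl group (-C#CH), which satisfies every atom and bond constraint.
(D) has a vinyl group (-CH=CH2) but the C=C is a double bond; both carbons are CX3, not CX2.
So the answer is (C).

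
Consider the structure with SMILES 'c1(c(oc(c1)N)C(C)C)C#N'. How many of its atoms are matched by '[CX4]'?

3

The query [CX4] means: C with X4: aliphatic carbon with exactly 4 total connections (bonds + H).
Check the 11 heavy atoms by environment: 1× o (aromatic, X2) → no; 4× c (aromatic, X3) → no; 1× N (X3) → no; 3× C (X4) → match; 1× C (X2) → no; 1× N (X1) → no.
That gives 3 matching atoms.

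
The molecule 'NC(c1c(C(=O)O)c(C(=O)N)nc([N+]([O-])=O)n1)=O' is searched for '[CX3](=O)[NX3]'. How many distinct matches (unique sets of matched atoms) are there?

2

[CX3](=O)[NX3] is the SMARTS for an amide: a carbonyl carbon bonded to a trivalent nitrogen.
The molecule carries 2 separate instances of a primary amide (-C(=O)NH2) meeting every constraint; each maps to a distinct set of atoms, giving 2 matches.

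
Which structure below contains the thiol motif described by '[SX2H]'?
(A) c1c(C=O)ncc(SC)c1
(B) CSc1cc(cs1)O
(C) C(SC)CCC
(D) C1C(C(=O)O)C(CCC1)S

[SX2H] describes an aliphatic sulfur with two connections, one being H (a thiol).
(A) has a methylthio ether (-SCH3) but the sulfur has H0 (bonded to two carbons), not H1.
(B) has a hydroxyl group (-OH) but it is an -OH, not an -SH.
(C) has a methylthio ether (-SCH3) but the sulfur has H0 (bonded to two carbons), not H1.
(D) contains a thiol (-SH), which satisfies every atom and bond constraint.
So the answer is (D).

D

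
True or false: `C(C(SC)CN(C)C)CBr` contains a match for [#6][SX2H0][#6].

The pattern [#6][SX2H0][#6] describes an aliphatic sulfur bridging two carbons with no H on the sulfur — a thioether.
The molecule carries a methylthio ether (-SCH3), whose atoms satisfy every constraint of the query, so the pattern matches.

True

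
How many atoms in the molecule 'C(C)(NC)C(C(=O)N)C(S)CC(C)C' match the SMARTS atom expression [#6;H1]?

4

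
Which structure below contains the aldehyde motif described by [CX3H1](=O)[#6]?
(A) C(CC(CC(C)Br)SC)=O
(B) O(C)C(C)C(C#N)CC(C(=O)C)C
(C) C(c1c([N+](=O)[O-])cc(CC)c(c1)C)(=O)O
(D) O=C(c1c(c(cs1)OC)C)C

A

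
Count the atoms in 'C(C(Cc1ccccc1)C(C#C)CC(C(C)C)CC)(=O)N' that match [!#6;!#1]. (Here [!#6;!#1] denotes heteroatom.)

2

The query [!#6;!#1] means: not carbon and not hydrogen — any heteroatom.
Check the 21 heavy atoms by environment: 13× C → no; 1× O → match; 1× N → match; 6× c (aromatic) → no.
Summing the matching environments: 1 + 1 = 2 matching atoms.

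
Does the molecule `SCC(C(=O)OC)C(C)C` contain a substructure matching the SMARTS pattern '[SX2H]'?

The pattern [SX2H] describes an aliphatic sulfur with two connections, one being H — a thiol.
The molecule carries a thiol (-SH), whose atoms satisfy every constraint of the query, so the pattern matches.

Yes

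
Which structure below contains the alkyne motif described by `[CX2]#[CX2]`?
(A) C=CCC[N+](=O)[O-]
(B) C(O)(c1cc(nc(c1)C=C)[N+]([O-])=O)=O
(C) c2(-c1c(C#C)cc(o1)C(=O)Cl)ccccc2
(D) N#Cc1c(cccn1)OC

[CX2]#[CX2] describes a carbon-carbon triple bond (an alkyne).
(A) has a vinyl group (-CH=CH2) but the C=C is a double bond; both carbons are CX3, not CX2.
(B) has a vinyl group (-CH=CH2) but the C=C is a double bond; both carbons are CX3, not CX2.
(C) contains an ethynyl group (-C#CH), which satisfies every atom and bond constraint.
(D) has a nitrile (-C#N) but the triple bond is C#N, not C#C.
So the answer is (C).

C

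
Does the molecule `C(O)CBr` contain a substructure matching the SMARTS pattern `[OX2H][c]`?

No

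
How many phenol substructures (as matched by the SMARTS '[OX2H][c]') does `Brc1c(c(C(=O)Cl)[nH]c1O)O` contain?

2

[OX2H][c] is the SMARTS for a phenol: a hydroxyl oxygen attached to an aromatic carbon.
The molecule carries 2 separate instances of a hydroxyl group (-OH) meeting every constraint; each maps to a distinct set of atoms, giving 2 matches.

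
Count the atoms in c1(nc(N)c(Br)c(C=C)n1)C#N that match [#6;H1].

1

The query [#6;H1] means: any carbon bearing exactly one hydrogen.
Check the 12 heavy atoms by environment: 2× n (aromatic, H0) → no; 4× c (aromatic, H0) → no; 1× C (H0) → no; 1× N (H0) → no; 1× C (H1) → match; 1× C (H2) → no; 1× N (H2) → no; 1× Br (H0) → no.
That gives 1 matching atom.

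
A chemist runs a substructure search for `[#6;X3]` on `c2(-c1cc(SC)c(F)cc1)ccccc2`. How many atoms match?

12

The query [#6;X3] means: any carbon (aromatic or not) with three total connections.
Check the 15 heavy atoms by environment: 12× c (aromatic, X3) → match; 1× F (X1) → no; 1× S (X2) → no; 1× C (X4) → no.
That gives 12 matching atoms.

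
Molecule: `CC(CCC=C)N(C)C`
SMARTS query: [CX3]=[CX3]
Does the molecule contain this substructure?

Yes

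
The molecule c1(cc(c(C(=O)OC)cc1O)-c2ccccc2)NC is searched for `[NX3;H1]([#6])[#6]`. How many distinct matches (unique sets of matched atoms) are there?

[NX3;H1]([#6])[#6] is the SMARTS for a secondary amine: a trivalent nitrogen with one H, bonded to two carbons.
Exactly one fragment in the molecule meets all constraints, giving 1 match.

1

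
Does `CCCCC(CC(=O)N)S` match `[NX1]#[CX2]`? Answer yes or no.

No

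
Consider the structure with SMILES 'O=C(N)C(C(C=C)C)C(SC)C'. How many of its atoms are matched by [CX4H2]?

0

The query [CX4H2] means: sp3 carbon (X4) with exactly two hydrogens.
Check the 12 heavy atoms by environment: 3× C (H3, X4) → no; 3× C (H1, X4) → no; 1× C (H1, X3) → no; 1× C (H2, X3) → no; 1× S (H0, X2) → no; 1× C (H0, X3) → no; 1× O (H0, X1) → no; 1× N (H2, X3) → no.
No environment satisfies the query, so 0 matching atoms.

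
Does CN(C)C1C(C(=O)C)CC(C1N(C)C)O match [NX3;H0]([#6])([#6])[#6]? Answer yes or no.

Yes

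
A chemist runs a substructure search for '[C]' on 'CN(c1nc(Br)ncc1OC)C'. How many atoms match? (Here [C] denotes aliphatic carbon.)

3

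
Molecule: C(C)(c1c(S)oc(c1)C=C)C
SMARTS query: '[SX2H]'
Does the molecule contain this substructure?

The pattern [SX2H] describes an aliphatic sulfur with two connections, one being H — a thiol.
The molecule carries a thiol (-SH), whose atoms satisfy every constraint of the query, so the pattern matches.

Yes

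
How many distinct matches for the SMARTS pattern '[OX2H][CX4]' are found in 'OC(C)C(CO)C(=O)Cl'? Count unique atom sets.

2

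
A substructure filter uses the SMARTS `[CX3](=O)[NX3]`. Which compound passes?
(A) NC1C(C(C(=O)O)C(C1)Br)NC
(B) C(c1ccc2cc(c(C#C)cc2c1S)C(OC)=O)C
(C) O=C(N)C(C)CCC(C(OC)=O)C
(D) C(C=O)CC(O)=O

[CX3](=O)[NX3] describes a carbonyl carbon bonded to a trivalent nitrogen (an amide).
(A) has a primary amino group (-NH2) but the -NH2 is not attached to a carbonyl carbon.
(B) has a methyl-ester group (-C(=O)OCH3) but the carbonyl is bonded to O, not to an NX3 nitrogen.
(C) contains a primary amide (-C(=O)NH2), which satisfies every atom and bond constraint.
(D) has a carboxylic acid group (-C(=O)OH) but the carbonyl is bonded to O, not to an NX3 nitrogen.
So the answer is (C).

C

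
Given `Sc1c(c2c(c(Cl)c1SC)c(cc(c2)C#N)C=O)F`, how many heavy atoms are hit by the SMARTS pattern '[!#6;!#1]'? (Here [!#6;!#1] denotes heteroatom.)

6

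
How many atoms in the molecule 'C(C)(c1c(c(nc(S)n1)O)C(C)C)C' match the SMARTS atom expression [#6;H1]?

Check the 14 heavy atoms by environment: 2× n (aromatic, H0) → no; 4× c (aromatic, H0) → no; 2× C (H1) → match; 4× C (H3) → no; 1× S (H1) → no; 1× O (H1) → no.
That gives 2 matching atoms.

2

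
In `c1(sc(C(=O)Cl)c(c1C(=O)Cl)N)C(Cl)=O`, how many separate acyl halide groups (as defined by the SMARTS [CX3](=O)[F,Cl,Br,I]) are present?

3

[CX3](=O)[F,Cl,Br,I] is the SMARTS for an acyl halide: a carbonyl carbon bonded to a halogen.
The molecule carries 3 separate instances of an acyl chloride (-C(=O)Cl) meeting every constraint; each maps to a distinct set of atoms, giving 3 matches.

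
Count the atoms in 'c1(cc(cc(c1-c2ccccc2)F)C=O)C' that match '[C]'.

2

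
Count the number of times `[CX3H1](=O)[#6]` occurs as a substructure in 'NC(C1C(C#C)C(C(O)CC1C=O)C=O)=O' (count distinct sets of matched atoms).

2

[CX3H1](=O)[#6] is the SMARTS for an aldehyde: an sp2 carbon with one H, double-bonded to O and single-bonded to carbon.
The molecule carries 2 separate instances of an aldehyde (-CHO) meeting every constraint; each maps to a distinct set of atoms, giving 2 matches.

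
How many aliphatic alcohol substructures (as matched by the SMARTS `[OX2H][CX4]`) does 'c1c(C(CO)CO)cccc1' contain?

2

[OX2H][CX4] is the SMARTS for an aliphatic alcohol: a hydroxyl oxygen bound to an sp3 (X4) carbon.
The molecule carries 2 separate instances of a hydroxyl group (-OH) meeting every constraint; each maps to a distinct set of atoms, giving 2 matches.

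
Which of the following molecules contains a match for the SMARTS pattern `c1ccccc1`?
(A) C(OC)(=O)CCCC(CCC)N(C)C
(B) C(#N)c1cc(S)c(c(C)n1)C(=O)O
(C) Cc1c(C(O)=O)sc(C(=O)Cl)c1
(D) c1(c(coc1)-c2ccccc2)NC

c1ccccc1 describes six aromatic carbons in a ring (a benzene ring).
(A) has a methyl group (-CH3) but no six-membered all-carbon aromatic ring is present.
(B) has a methyl group (-CH3) but no six-membered all-carbon aromatic ring is present.
(C) has a methyl group (-CH3) but no six-membered all-carbon aromatic ring is present.
(D) contains a phenyl ring, which satisfies every atom and bond constraint.
So the answer is (D).

D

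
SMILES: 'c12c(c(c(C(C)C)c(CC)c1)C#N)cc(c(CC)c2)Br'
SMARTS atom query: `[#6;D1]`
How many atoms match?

4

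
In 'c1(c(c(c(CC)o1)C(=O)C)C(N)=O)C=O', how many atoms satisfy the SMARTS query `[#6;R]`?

4

The query [#6;R] means: carbon that is part of a ring.
Check the 15 heavy atoms by environment: 1× o (aromatic, in 5-ring) → no; 4× c (aromatic, in 5-ring) → match; 6× C (acyclic) → no; 3× O (acyclic) → no; 1× N (acyclic) → no.
That gives 4 matching atoms.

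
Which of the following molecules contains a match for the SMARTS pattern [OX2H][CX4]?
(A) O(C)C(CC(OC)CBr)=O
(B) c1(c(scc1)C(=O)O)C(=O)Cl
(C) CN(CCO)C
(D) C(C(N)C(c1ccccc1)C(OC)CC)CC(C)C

C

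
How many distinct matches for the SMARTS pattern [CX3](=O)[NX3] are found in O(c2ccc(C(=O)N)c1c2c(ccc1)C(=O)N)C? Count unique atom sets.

2

[CX3](=O)[NX3] is the SMARTS for an amide: a carbonyl carbon bonded to a trivalent nitrogen.
The molecule carries 2 separate instances of a primary amide (-C(=O)NH2) meeting every constraint; each maps to a distinct set of atoms, giving 2 matches.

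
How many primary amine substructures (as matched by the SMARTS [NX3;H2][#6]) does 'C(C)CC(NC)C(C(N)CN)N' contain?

3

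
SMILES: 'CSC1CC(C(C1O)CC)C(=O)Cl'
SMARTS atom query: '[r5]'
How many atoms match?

The query [r5] means: r5 matches atoms in a five-membered ring.
Check the 13 heavy atoms by environment: 5× C (in 5-ring) → match; 4× C (acyclic) → no; 2× O (acyclic) → no; 1× Cl (acyclic) → no; 1× S (acyclic) → no.
That gives 5 matching atoms.

5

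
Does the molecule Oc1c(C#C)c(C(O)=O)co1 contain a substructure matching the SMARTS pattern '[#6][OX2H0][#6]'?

No

The pattern [#6][OX2H0][#6] describes an aliphatic oxygen bridging two carbons with no H on the oxygen — an ether.
The closest candidate here is a hydroxyl group (-OH), but the oxygen has H1, not H0 bridging two carbons. No other fragment satisfies the full query, so there is no match.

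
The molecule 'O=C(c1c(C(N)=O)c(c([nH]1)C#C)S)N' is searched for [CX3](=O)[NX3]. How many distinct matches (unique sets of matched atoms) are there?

[CX3](=O)[NX3] is the SMARTS for an amide: a carbonyl carbon bonded to a trivalent nitrogen.
The molecule carries 2 separate instances of a primary amide (-C(=O)NH2) meeting every constraint; each maps to a distinct set of atoms, giving 2 matches.

2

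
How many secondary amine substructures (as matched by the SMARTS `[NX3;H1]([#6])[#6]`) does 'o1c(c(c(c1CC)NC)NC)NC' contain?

3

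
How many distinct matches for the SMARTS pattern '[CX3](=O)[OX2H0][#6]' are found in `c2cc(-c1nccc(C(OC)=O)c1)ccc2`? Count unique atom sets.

[CX3](=O)[OX2H0][#6] is the SMARTS for an ester: a carbonyl carbon bonded to an oxygen that is itself bonded to carbon (no H on that O).
Exactly one fragment in the molecule meets all constraints, giving 1 match.

1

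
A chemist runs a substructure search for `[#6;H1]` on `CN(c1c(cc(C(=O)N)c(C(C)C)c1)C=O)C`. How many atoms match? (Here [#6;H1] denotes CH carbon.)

The query [#6;H1] means: any carbon bearing exactly one hydrogen.
Check the 17 heavy atoms by environment: 4× c (aromatic, H0) → no; 2× c (aromatic, H1) → match; 2× C (H1) → match; 4× C (H3) → no; 2× O (H0) → no; 1× C (H0) → no; 1× N (H2) → no; 1× N (H0) → no.
Summing the matching environments: 2 + 2 = 4 matching atoms.

4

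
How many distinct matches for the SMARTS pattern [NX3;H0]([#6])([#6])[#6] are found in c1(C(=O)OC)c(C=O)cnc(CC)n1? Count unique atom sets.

[NX3;H0]([#6])([#6])[#6] is the SMARTS for a tertiary amine: a trivalent nitrogen with no H, bonded to three carbons.
No fragment in the molecule satisfies every constraint, giving 0 matches.

0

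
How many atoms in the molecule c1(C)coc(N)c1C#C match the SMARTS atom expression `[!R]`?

4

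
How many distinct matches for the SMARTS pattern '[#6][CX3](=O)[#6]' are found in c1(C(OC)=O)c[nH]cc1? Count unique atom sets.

0

[#6][CX3](=O)[#6] is the SMARTS for a ketone: a carbonyl carbon (no H) flanked by two carbons.
The molecule has a methyl-ester group (-C(=O)OCH3), but one neighbour of the carbonyl carbon is O, not C; nothing else fits, so there are 0 matches.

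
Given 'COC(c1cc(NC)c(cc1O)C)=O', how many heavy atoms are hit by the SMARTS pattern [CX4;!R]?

The query [CX4;!R] means: aliphatic carbon with four total connections, not in a ring.
Check the 14 heavy atoms by environment: 6× c (aromatic, X3, in 6-ring) → no; 2× O (X2, acyclic) → no; 1× N (X3, acyclic) → no; 3× C (X4, acyclic) → match; 1× C (X3, acyclic) → no; 1× O (X1, acyclic) → no.
That gives 3 matching atoms.

3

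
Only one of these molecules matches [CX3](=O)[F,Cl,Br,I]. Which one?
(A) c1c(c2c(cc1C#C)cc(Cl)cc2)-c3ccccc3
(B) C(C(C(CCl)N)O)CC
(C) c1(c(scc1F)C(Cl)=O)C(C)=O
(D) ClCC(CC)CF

[CX3](=O)[F,Cl,Br,I] describes a carbonyl carbon bonded to a halogen (an acyl halide).
(A) has a chloro substituent but the Cl is not on a carbonyl carbon.
(B) has a chloro substituent but the Cl is not on a carbonyl carbon.
(C) contains an acyl chloride (-C(=O)Cl), which satisfies every atom and bond constraint.
(D) has a chloro substituent but the Cl is not on a carbonyl carbon.
So the answer is (C).

C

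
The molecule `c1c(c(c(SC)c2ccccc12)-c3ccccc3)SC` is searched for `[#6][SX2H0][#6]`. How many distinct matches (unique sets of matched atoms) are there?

2

[#6][SX2H0][#6] is the SMARTS for a thioether: an aliphatic sulfur bridging two carbons with no H on the sulfur.
The molecule carries 2 separate instances of a methylthio ether (-SCH3) meeting every constraint; each maps to a distinct set of atoms, giving 2 matches.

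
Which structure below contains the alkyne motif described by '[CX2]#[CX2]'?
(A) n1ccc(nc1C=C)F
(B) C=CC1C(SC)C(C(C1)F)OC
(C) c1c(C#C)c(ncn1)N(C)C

[CX2]#[CX2] describes a carbon-carbon triple bond (an alkyne).
(A) has a vinyl group (-CH=CH2) but the C=C is a double bond; both carbons are CX3, not CX2.
(B) has a vinyl group (-CH=CH2) but the C=C is a double bond; both carbons are CX3, not CX2.
(C) contains an ethynyl group (-C#CH), which satisfies every atom and bond constraint.
So the answer is (C).

C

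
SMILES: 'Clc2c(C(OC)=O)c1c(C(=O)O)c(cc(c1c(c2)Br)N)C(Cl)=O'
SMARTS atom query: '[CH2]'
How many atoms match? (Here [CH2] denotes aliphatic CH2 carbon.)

0

Check the 23 heavy atoms by environment: 8× c (aromatic, H0) → no; 2× c (aromatic, H1) → no; 3× C (H0) → no; 4× O (H0) → no; 1× O (H1) → no; 1× N (H2) → no; 2× Cl (H0) → no; 1× Br (H0) → no; 1× C (H3) → no.
No environment satisfies the query, so 0 matching atoms.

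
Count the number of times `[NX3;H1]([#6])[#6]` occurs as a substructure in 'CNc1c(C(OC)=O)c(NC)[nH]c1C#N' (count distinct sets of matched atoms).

2

[NX3;H1]([#6])[#6] is the SMARTS for a secondary amine: a trivalent nitrogen with one H, bonded to two carbons.
The molecule carries 2 separate instances of an N-methylamino group (-NHCH3) meeting every constraint; each maps to a distinct set of atoms, giving 2 matches.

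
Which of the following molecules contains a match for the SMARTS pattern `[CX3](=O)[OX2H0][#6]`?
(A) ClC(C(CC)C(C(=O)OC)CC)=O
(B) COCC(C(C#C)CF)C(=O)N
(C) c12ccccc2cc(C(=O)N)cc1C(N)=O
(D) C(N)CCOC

[CX3](=O)[OX2H0][#6] describes a carbonyl carbon bonded to an oxygen that is itself bonded to carbon (no H on that O) (an ester).
(A) contains a methyl-ester group (-C(=O)OCH3), which satisfies every atom and bond constraint.
(B) has a methoxy ether (-OCH3) but the ether oxygen is not adjacent to a C=O carbon.
(C) has a primary amide (-C(=O)NH2) but the carbonyl is bonded to N, not to an O-C linkage.
(D) has a methoxy ether (-OCH3) but the ether oxygen is not adjacent to a C=O carbon.
So the answer is (A).

A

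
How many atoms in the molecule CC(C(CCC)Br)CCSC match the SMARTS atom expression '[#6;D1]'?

3

The query [#6;D1] means: carbon bonded to exactly one heavy atom.
Check the 11 heavy atoms by environment: 4× C (D2) → no; 2× C (D3) → no; 3× C (D1) → match; 1× Br (D1) → no; 1× S (D2) → no.
That gives 3 matching atoms.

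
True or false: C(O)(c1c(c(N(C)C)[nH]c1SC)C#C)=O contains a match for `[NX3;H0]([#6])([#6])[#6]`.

True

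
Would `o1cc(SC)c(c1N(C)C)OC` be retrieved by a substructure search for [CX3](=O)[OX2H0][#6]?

No

The pattern [CX3](=O)[OX2H0][#6] describes a carbonyl carbon bonded to an oxygen that is itself bonded to carbon (no H on that O) — an ester.
The closest candidate here is a methoxy ether (-OCH3), but the ether oxygen is not adjacent to a C=O carbon. No other fragment satisfies the full query, so there is no match.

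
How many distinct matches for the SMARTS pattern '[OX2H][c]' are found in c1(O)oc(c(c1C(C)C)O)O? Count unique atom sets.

3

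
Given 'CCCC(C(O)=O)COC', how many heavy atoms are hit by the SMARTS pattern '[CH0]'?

1

Check the 10 heavy atoms by environment: 3× C (H2) → no; 1× C (H1) → no; 2× O (H0) → no; 2× C (H3) → no; 1× C (H0) → match; 1× O (H1) → no.
That gives 1 matching atom.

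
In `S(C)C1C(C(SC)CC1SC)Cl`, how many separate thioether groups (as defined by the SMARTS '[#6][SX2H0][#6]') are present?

3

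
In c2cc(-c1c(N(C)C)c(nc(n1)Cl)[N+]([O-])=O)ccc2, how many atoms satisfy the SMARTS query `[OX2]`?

0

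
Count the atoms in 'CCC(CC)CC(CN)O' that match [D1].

4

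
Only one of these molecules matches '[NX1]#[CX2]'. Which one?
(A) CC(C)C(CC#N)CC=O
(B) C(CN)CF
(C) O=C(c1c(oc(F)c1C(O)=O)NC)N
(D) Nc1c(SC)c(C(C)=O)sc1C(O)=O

A

[NX1]#[CX2] describes a nitrogen triple-bonded to a two-connected carbon (a nitrile).
(A) contains a nitrile (-C#N), which satisfies every atom and bond constraint.
(B) has a primary amino group (-NH2) but the nitrogen is NX3 (three connections), not NX1 triple-bonded.
(C) has a primary amide (-C(=O)NH2) but the nitrogen is NX3, not NX1.
(D) has a primary amino group (-NH2) but the nitrogen is NX3 (three connections), not NX1 triple-bonded.
So the answer is (A).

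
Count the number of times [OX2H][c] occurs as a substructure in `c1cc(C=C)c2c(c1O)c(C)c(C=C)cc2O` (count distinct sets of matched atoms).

[OX2H][c] is the SMARTS for a phenol: a hydroxyl oxygen attached to an aromatic carbon.
The molecule carries 2 separate instances of a hydroxyl group (-OH) meeting every constraint; each maps to a distinct set of atoms, giving 2 matches.

2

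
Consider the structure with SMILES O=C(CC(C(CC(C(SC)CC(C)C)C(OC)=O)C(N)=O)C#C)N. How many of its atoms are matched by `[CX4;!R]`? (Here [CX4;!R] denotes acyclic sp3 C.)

12

The query [CX4;!R] means: aliphatic carbon with four total connections, not in a ring.
Check the 24 heavy atoms by environment: 12× C (X4, acyclic) → match; 3× C (X3, acyclic) → no; 3× O (X1, acyclic) → no; 1× O (X2, acyclic) → no; 2× N (X3, acyclic) → no; 1× S (X2, acyclic) → no; 2× C (X2, acyclic) → no.
That gives 12 matching atoms.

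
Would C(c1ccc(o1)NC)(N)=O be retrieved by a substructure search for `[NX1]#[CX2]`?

No

The pattern [NX1]#[CX2] describes a nitrogen triple-bonded to a two-connected carbon — a nitrile.
The closest candidate here is a primary amide (-C(=O)NH2), but the nitrogen is NX3, not NX1. No other fragment satisfies the full query, so there is no match.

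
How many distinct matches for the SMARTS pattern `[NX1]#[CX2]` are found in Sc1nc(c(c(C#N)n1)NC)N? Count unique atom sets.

1

[NX1]#[CX2] is the SMARTS for a nitrile: a nitrogen triple-bonded to a two-connected carbon.
Exactly one fragment in the molecule meets all constraints, giving 1 match.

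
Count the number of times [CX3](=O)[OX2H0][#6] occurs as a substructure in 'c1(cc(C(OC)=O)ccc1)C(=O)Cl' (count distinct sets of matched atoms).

[CX3](=O)[OX2H0][#6] is the SMARTS for an ester: a carbonyl carbon bonded to an oxygen that is itself bonded to carbon (no H on that O).
Exactly one fragment in the molecule meets all constraints, giving 1 match.

1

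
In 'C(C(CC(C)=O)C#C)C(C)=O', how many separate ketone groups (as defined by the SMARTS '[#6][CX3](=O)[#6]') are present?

2

[#6][CX3](=O)[#6] is the SMARTS for a ketone: a carbonyl carbon (no H) flanked by two carbons.
The molecule carries 2 separate instances of an acetyl/ketone group (-C(=O)CH3) meeting every constraint; each maps to a distinct set of atoms, giving 2 matches.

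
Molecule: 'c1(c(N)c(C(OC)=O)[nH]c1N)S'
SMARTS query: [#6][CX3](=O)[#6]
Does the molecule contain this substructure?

The pattern [#6][CX3](=O)[#6] describes a carbonyl carbon (no H) flanked by two carbons — a ketone.
The closest candidate here is a methyl-ester group (-C(=O)OCH3), but one neighbour of the carbonyl carbon is O, not C. No other fragment satisfies the full query, so there is no match.

No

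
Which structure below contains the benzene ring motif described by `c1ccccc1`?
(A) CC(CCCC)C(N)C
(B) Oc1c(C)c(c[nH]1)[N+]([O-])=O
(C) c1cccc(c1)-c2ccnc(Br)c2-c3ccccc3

C

c1ccccc1 describes six aromatic carbons in a ring (a benzene ring).
(A) has a methyl group (-CH3) but no six-membered all-carbon aromatic ring is present.
(B) has a methyl group (-CH3) but no six-membered all-carbon aromatic ring is present.
(C) contains a phenyl ring, which satisfies every atom and bond constraint.
So the answer is (C).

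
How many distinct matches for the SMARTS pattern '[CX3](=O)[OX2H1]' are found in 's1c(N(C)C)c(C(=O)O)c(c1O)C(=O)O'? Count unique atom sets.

2

[CX3](=O)[OX2H1] is the SMARTS for a carboxylic acid: an sp2 carbon double-bonded to O and single-bonded to an -OH oxygen.
The molecule carries 2 separate instances of a carboxylic acid group (-C(=O)OH) meeting every constraint; each maps to a distinct set of atoms, giving 2 matches.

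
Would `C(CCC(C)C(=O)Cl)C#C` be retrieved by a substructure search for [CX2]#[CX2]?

Yes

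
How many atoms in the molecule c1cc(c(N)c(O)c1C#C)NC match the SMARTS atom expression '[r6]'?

6

Check the 12 heavy atoms by environment: 6× c (aromatic, in 6-ring) → match; 1× O (acyclic) → no; 3× C (acyclic) → no; 2× N (acyclic) → no.
That gives 6 matching atoms.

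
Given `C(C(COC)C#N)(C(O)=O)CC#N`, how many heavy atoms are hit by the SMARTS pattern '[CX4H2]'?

The query [CX4H2] means: sp3 carbon (X4) with exactly two hydrogens.
Check the 13 heavy atoms by environment: 2× C (H2, X4) → match; 2× C (H1, X4) → no; 2× C (H0, X2) → no; 2× N (H0, X1) → no; 1× C (H0, X3) → no; 1× O (H0, X1) → no; 1× O (H1, X2) → no; 1× O (H0, X2) → no; 1× C (H3, X4) → no.
That gives 2 matching atoms.

2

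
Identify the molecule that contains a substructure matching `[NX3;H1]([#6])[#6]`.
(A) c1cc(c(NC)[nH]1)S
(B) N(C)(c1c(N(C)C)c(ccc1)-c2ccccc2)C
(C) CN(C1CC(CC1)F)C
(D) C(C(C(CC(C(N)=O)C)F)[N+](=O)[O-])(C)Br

A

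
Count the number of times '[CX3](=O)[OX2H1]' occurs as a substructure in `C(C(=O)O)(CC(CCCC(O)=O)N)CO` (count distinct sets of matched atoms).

[CX3](=O)[OX2H1] is the SMARTS for a carboxylic acid: an sp2 carbon double-bonded to O and single-bonded to an -OH oxygen.
The molecule carries 2 separate instances of a carboxylic acid group (-C(=O)OH) meeting every constraint; each maps to a distinct set of atoms, giving 2 matches.

2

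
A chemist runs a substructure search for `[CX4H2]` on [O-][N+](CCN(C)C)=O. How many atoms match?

2

Check the 8 heavy atoms by environment: 2× C (H2, X4) → match; 1× N (H0, X3) → no; 2× C (H3, X4) → no; 1× N (charge +1, H0, X3) → no; 1× O (charge -1, H0, X1) → no; 1× O (H0, X1) → no.
That gives 2 matching atoms.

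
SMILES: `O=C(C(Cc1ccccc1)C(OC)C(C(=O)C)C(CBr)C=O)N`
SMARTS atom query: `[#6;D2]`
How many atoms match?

Check the 23 heavy atoms by environment: 3× C (D2) → match; 6× C (D3) → no; 1× O (D2) → no; 2× C (D1) → no; 3× O (D1) → no; 1× N (D1) → no; 1× c (aromatic, D3) → no; 5× c (aromatic, D2) → match; 1× Br (D1) → no.
Summing the matching environments: 3 + 5 = 8 matching atoms.

8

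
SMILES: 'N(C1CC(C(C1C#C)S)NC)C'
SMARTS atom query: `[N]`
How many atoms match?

2

The query [N] means: uppercase N matches aliphatic (non-aromatic) nitrogen only.
Check the 12 heavy atoms by environment: 9× C → no; 1× S → no; 2× N → match.
That gives 2 matching atoms.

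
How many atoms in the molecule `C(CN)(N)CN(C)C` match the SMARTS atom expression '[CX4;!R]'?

5

The query [CX4;!R] means: aliphatic carbon with four total connections, not in a ring.
Check the 8 heavy atoms by environment: 5× C (X4, acyclic) → match; 3× N (X3, acyclic) → no.
That gives 5 matching atoms.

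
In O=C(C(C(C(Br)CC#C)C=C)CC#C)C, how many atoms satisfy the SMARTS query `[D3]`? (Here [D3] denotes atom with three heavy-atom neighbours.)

4

The query [D3] means: atom with exactly three heavy-atom neighbours.
Check the 15 heavy atoms by environment: 5× C (D2) → no; 4× C (D3) → match; 4× C (D1) → no; 1× O (D1) → no; 1× Br (D1) → no.
That gives 4 matching atoms.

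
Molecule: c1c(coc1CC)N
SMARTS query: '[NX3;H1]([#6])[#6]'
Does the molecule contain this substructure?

The pattern [NX3;H1]([#6])[#6] describes a trivalent nitrogen with one H, bonded to two carbons — a secondary amine.
The closest candidate here is a primary amino group (-NH2), but the nitrogen has H2 and only one carbon neighbour. No other fragment satisfies the full query, so there is no match.

No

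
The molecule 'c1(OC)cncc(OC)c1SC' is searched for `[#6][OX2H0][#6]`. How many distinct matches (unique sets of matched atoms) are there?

2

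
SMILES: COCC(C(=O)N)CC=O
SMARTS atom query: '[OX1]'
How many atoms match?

2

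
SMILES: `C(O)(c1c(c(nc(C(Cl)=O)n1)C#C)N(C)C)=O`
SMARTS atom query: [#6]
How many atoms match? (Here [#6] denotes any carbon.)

10

The query [#6] means: #6 matches any atom with atomic number 6 (carbon, aromatic or aliphatic).
Check the 17 heavy atoms by environment: 2× n (aromatic) → no; 4× c (aromatic) → match; 6× C → match; 3× O → no; 1× Cl → no; 1× N → no.
Summing the matching environments: 4 + 6 = 10 matching atoms.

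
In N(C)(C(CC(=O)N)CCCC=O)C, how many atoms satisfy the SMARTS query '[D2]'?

5

Check the 13 heavy atoms by environment: 5× C (D2) → match; 2× C (D3) → no; 2× O (D1) → no; 1× N (D1) → no; 1× N (D3) → no; 2× C (D1) → no.
That gives 5 matching atoms.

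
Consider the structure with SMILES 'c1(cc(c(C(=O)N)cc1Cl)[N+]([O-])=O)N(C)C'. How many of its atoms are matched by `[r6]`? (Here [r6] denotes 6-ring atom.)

6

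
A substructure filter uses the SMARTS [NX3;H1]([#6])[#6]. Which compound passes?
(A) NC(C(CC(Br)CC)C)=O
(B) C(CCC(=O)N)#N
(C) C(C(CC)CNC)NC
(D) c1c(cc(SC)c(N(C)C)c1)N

[NX3;H1]([#6])[#6] describes a trivalent nitrogen with one H, bonded to two carbons (a secondary amine).
(A) has a primary amide (-C(=O)NH2) but the -C(=O)NH2 nitrogen has H2, not H1.
(B) has a primary amide (-C(=O)NH2) but the -C(=O)NH2 nitrogen has H2, not H1.
(C) contains an N-methylamino group (-NHCH3), which satisfies every atom and bond constraint.
(D) has a dimethylamino group (-N(CH3)2) but the nitrogen has H0, not H1.
So the answer is (C).

C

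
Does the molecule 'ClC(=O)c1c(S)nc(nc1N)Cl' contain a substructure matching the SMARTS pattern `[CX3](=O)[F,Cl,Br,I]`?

Yes

The pattern [CX3](=O)[F,Cl,Br,I] describes a carbonyl carbon bonded to a halogen — an acyl halide.
The molecule carries an acyl chloride (-C(=O)Cl), whose atoms satisfy every constraint of the query, so the pattern matches.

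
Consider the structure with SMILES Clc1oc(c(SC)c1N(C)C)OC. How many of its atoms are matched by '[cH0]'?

4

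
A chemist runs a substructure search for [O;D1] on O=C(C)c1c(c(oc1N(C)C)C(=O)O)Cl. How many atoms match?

3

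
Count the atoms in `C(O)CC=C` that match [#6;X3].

The query [#6;X3] means: any carbon (aromatic or not) with three total connections.
Check the 5 heavy atoms by environment: 2× C (X4) → no; 2× C (X3) → match; 1× O (X2) → no.
That gives 2 matching atoms.

2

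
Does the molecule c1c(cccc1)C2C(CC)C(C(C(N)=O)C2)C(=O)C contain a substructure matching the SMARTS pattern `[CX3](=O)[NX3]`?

Yes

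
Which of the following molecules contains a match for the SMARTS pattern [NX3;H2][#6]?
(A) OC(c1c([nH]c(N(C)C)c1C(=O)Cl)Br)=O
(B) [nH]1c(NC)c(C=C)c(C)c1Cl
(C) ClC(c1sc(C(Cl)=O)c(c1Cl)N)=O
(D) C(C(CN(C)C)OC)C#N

C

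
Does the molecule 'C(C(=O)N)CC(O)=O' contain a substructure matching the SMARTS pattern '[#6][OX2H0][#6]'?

The pattern [#6][OX2H0][#6] describes an aliphatic oxygen bridging two carbons with no H on the oxygen — an ether.
The closest candidate here is a carboxylic acid group (-C(=O)OH), but the -OH oxygen has H1; the =O is OX1, not OX2. No other fragment satisfies the full query, so there is no match.

No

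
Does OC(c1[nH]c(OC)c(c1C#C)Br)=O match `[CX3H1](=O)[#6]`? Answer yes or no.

No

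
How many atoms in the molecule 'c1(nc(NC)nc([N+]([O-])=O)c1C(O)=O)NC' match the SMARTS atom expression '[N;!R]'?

3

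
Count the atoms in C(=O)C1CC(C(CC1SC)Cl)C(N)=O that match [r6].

Check the 14 heavy atoms by environment: 6× C (in 6-ring) → match; 1× Cl (acyclic) → no; 1× S (acyclic) → no; 3× C (acyclic) → no; 2× O (acyclic) → no; 1× N (acyclic) → no.
That gives 6 matching atoms.

6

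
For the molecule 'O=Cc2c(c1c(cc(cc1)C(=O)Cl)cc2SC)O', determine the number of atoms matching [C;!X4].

2

The query [C;!X4] means: aliphatic carbon that does not have four total connections.
Check the 18 heavy atoms by environment: 10× c (aromatic, X3) → no; 1× S (X2) → no; 1× C (X4) → no; 2× C (X3) → match; 2× O (X1) → no; 1× Cl (X1) → no; 1× O (X2) → no.
That gives 2 matching atoms.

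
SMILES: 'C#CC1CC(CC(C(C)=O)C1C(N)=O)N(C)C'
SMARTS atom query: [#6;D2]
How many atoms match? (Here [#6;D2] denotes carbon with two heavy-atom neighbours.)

The query [#6;D2] means: any carbon bonded to exactly two heavy atoms.
Check the 17 heavy atoms by environment: 6× C (D3) → no; 3× C (D2) → match; 4× C (D1) → no; 1× N (D3) → no; 2× O (D1) → no; 1× N (D1) → no.
That gives 3 matching atoms.

3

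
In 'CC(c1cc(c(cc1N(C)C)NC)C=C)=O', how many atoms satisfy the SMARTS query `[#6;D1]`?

5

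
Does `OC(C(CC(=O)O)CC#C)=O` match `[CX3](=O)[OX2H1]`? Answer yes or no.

Yes

The pattern [CX3](=O)[OX2H1] describes an sp2 carbon double-bonded to O and single-bonded to an -OH oxygen — a carboxylic acid.
The molecule carries a carboxylic acid group (-C(=O)OH), whose atoms satisfy every constraint of the query, so the pattern matches.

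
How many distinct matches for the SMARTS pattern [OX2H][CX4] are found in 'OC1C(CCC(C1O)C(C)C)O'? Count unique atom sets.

3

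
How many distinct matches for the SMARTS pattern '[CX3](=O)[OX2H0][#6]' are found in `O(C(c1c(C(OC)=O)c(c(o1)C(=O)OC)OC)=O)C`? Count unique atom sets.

[CX3](=O)[OX2H0][#6] is the SMARTS for an ester: a carbonyl carbon bonded to an oxygen that is itself bonded to carbon (no H on that O).
The molecule carries 3 separate instances of a methyl-ester group (-C(=O)OCH3) meeting every constraint; each maps to a distinct set of atoms, giving 3 matches.

3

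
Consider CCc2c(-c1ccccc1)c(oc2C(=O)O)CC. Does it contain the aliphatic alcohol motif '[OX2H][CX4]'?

The pattern [OX2H][CX4] describes a hydroxyl oxygen bound to an sp3 (X4) carbon — an aliphatic alcohol.
The closest candidate here is a carboxylic acid group (-C(=O)OH), but the -OH is on a CX3 carbonyl carbon, not a CX4 carbon. No other fragment satisfies the full query, so there is no match.

No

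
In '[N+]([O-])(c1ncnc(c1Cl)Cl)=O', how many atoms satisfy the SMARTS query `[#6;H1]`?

The query [#6;H1] means: any carbon bearing exactly one hydrogen.
Check the 11 heavy atoms by environment: 2× n (aromatic, H0) → no; 1× c (aromatic, H1) → match; 3× c (aromatic, H0) → no; 2× Cl (H0) → no; 1× N (charge +1, H0) → no; 1× O (charge -1, H0) → no; 1× O (H0) → no.
That gives 1 matching atom.

1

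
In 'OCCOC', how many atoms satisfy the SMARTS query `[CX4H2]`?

2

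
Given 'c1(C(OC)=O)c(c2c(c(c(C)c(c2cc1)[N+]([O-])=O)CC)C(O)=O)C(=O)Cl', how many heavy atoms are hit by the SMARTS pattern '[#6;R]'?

10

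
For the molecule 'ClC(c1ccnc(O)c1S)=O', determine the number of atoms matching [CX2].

0

The query [CX2] means: C with X2: aliphatic carbon with exactly 2 total connections.
Check the 11 heavy atoms by environment: 1× n (aromatic, X2) → no; 5× c (aromatic, X3) → no; 1× S (X2) → no; 1× C (X3) → no; 1× O (X1) → no; 1× Cl (X1) → no; 1× O (X2) → no.
No environment satisfies the query, so 0 matching atoms.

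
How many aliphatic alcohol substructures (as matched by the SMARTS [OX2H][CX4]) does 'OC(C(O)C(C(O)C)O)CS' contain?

[OX2H][CX4] is the SMARTS for an aliphatic alcohol: a hydroxyl oxygen bound to an sp3 (X4) carbon.
The molecule carries 4 separate instances of a hydroxyl group (-OH) meeting every constraint; each maps to a distinct set of atoms, giving 4 matches.

4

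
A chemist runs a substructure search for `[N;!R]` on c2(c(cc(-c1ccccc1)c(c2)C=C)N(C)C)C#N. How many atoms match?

The query [N;!R] means: aliphatic nitrogen not in a ring.
Check the 19 heavy atoms by environment: 12× c (aromatic, in 6-ring) → no; 2× N (acyclic) → match; 5× C (acyclic) → no.
That gives 2 matching atoms.

2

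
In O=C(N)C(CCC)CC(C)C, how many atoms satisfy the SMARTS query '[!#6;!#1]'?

2

The query [!#6;!#1] means: not carbon and not hydrogen — any heteroatom.
Check the 11 heavy atoms by environment: 9× C → no; 1× O → match; 1× N → match.
Summing the matching environments: 1 + 1 = 2 matching atoms.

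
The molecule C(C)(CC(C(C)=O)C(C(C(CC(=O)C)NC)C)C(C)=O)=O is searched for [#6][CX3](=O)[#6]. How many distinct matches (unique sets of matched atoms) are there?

4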